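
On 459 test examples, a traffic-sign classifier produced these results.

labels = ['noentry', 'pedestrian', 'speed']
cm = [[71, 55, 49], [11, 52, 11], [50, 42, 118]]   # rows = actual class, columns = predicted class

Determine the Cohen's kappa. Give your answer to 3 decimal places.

0.281

Observed agreement pₒ = trace/N = 241/459 = 0.5251
Expected agreement pₑ = Σ (rowᵢ·colᵢ)/N² = (175·132 + 74·149 + 210·178)/459² = 0.3394
κ = (pₒ − pₑ)/(1 − pₑ) = (0.5251 − 0.3394)/(1 − 0.3394) = 0.281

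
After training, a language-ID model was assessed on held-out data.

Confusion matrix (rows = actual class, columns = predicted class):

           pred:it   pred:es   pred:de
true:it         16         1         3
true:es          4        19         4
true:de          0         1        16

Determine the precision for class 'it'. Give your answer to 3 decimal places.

Take TP from the diagonal, FP from the rest of the 'it' prediction marginal, FN from the rest of the 'it' actual marginal.
precision = TP/(TP+FP).
it: TP=16, FP=4+0=4 → 16/20 = 0.8000

0.800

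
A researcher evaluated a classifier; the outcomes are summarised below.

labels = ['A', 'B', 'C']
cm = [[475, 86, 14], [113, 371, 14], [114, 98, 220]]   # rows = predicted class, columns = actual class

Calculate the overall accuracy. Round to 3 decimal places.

0.708

Accuracy = trace / total = (475+371+220=1066) / 1505 = 1066/1505 = 0.708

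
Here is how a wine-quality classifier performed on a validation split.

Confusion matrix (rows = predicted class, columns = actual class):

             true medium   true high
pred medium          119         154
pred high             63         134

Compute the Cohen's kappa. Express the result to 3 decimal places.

0.109

Observed agreement pₒ = trace/N = 253/470 = 0.5383
Expected agreement pₑ = Σ (rowᵢ·colᵢ)/N² = (182·273 + 288·197)/470² = 0.4818
κ = (pₒ − pₑ)/(1 − pₑ) = (0.5383 − 0.4818)/(1 − 0.4818) = 0.109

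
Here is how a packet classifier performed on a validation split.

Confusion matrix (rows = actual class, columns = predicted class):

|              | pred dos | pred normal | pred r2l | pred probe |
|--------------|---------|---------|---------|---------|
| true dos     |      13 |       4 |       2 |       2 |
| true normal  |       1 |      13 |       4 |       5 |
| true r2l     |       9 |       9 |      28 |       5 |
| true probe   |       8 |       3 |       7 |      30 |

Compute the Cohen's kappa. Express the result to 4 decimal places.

0.4384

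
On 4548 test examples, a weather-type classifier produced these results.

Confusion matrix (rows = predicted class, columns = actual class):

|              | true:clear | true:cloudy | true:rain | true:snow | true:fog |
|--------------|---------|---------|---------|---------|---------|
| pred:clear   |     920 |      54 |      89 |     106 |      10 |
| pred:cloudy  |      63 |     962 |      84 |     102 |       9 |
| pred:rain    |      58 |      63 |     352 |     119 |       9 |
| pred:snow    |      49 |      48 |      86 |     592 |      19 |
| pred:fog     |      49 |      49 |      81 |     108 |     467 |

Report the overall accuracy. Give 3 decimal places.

Accuracy = trace / total = (920+962+352+592+467=3293) / 4548 = 3293/4548 = 0.724

0.724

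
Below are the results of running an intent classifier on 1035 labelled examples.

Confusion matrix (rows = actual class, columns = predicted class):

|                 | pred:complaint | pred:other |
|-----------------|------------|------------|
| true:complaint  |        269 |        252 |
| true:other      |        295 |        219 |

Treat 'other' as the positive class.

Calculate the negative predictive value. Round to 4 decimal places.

NPV = TN/(TN+FN) = 269/(269+295) = 0.4770

0.4770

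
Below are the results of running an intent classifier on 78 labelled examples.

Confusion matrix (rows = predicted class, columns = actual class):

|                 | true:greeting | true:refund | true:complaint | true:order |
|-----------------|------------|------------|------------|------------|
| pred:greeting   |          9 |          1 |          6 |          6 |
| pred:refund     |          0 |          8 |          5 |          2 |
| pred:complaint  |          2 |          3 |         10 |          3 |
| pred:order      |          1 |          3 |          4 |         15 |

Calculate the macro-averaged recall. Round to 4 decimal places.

Per-class recall (TP/(TP+FN)):
  greeting: TP=9, FN=0+2+1=3 → 9/12 = 0.75000
  refund: TP=8, FN=1+3+3=7 → 8/15 = 0.53333
  complaint: TP=10, FN=6+5+4=15 → 10/25 = 0.40000
  order: TP=15, FN=6+2+3=11 → 15/26 = 0.57692
Macro-recall = mean = (0.75000 + 0.53333 + 0.40000 + 0.57692) / 4 = 0.5651

0.5651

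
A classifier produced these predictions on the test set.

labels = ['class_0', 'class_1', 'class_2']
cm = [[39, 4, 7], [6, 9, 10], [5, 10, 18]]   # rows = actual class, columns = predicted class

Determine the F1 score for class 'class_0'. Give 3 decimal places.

One-vs-rest for 'class_0': TP = diagonal; FP = other classes predicted 'class_0'; FN = 'class_0' predicted as other.
F1 score = 2·TP/(2·TP+FP+FN).
class_0: TP=39, FP=6+5=11, FN=4+7=11 → 78/100 = 0.7800

0.780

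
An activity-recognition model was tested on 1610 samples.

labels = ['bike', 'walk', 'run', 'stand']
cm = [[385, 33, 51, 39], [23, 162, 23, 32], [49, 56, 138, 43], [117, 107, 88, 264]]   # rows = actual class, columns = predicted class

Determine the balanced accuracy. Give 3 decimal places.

0.593

Balanced accuracy = mean of per-class recall.
  bike: recall = 385/508 = 0.7579
  walk: recall = 162/240 = 0.6750
  run: recall = 138/286 = 0.4825
  stand: recall = 264/576 = 0.4583
Mean = (0.7579 + 0.6750 + 0.4825 + 0.4583) / 4 = 0.593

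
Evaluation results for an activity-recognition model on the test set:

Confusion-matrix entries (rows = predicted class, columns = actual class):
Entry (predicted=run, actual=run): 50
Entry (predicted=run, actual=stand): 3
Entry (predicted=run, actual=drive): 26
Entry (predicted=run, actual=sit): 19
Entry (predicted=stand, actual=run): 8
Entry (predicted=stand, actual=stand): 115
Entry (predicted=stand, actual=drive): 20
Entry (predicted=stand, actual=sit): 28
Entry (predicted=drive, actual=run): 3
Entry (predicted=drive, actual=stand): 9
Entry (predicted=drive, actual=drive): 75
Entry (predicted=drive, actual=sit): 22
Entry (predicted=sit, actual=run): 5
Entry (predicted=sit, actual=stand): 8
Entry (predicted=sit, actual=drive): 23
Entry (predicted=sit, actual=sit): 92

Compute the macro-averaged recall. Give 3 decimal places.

Per-class recall (TP/(TP+FN)):
  run: TP=50, FN=8+3+5=16 → 50/66 = 0.7576
  stand: TP=115, FN=3+9+8=20 → 115/135 = 0.8519
  drive: TP=75, FN=26+20+23=69 → 75/144 = 0.5208
  sit: TP=92, FN=19+28+22=69 → 92/161 = 0.5714
Macro-recall = mean = (0.7576 + 0.8519 + 0.5208 + 0.5714) / 4 = 0.675

0.675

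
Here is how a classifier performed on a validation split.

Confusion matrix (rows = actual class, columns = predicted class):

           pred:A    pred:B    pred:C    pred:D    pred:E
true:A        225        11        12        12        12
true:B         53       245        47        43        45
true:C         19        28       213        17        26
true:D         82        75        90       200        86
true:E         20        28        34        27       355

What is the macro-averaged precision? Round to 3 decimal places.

0.616

Per-class precision (TP/(TP+FP)):
  A: TP=225, FP=53+19+82+20=174 → 225/399 = 0.5639
  B: TP=245, FP=11+28+75+28=142 → 245/387 = 0.6331
  C: TP=213, FP=12+47+90+34=183 → 213/396 = 0.5379
  D: TP=200, FP=12+43+17+27=99 → 200/299 = 0.6689
  E: TP=355, FP=12+45+26+86=169 → 355/524 = 0.6775
Macro-precision = mean = (0.5639 + 0.6331 + 0.5379 + 0.6689 + 0.6775) / 5 = 0.616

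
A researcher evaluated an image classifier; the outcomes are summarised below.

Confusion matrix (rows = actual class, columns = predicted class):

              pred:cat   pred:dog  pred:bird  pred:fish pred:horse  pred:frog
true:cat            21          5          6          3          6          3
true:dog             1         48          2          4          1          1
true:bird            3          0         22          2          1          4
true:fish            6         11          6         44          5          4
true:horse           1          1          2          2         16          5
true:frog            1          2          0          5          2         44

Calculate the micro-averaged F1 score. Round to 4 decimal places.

Micro-averaging pools counts across classes: ΣTP=195, ΣFP=95, ΣFN=95.
Micro-F1 score = 2·TP/(2·TP+FP+FN) on pooled counts = 0.6724 (equals overall accuracy in single-label multiclass).

0.6724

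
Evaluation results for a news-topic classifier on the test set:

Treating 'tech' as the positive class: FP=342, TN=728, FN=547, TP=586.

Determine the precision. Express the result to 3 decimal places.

0.631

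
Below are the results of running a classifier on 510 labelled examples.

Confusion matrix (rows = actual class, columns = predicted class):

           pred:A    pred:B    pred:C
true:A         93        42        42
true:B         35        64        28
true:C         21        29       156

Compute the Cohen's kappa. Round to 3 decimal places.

Observed agreement pₒ = trace/N = 313/510 = 0.6137
Expected agreement pₑ = Σ (rowᵢ·colᵢ)/N² = (177·149 + 127·135 + 206·226)/510² = 0.3463
κ = (pₒ − pₑ)/(1 − pₑ) = (0.6137 − 0.3463)/(1 − 0.3463) = 0.409

0.409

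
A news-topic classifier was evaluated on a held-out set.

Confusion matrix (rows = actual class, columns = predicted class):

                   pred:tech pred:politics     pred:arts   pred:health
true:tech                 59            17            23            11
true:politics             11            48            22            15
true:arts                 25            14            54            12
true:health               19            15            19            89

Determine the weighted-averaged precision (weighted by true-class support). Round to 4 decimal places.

Per-class precision (TP/(TP+FP)):
  tech: TP=59, FP=11+25+19=55 → 59/114 = 0.51754
  politics: TP=48, FP=17+14+15=46 → 48/94 = 0.51064
  arts: TP=54, FP=23+22+19=64 → 54/118 = 0.45763
  health: TP=89, FP=11+15+12=38 → 89/127 = 0.70079
Weighted-precision = Σ (supportᵢ/N)·precisionᵢ with N=453: (110/453)·0.51754 + (96/453)·0.51064 + (105/453)·0.45763 + (142/453)·0.70079 = 0.5596

0.5596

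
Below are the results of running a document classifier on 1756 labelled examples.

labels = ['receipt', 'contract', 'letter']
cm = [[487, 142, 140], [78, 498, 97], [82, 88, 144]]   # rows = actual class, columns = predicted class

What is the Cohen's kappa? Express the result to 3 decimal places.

0.443

Observed agreement pₒ = trace/N = 1129/1756 = 0.6429
Expected agreement pₑ = Σ (rowᵢ·colᵢ)/N² = (769·647 + 673·728 + 314·381)/1756² = 0.3590
κ = (pₒ − pₑ)/(1 − pₑ) = (0.6429 − 0.3590)/(1 − 0.3590) = 0.443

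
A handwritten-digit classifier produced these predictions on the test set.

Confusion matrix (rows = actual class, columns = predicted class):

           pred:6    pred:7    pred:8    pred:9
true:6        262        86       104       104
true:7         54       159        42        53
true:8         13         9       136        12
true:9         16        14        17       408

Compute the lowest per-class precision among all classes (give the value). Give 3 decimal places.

0.455

Per-class precision (TP/(TP+FP)):
  6: TP=262, FP=54+13+16=83 → 262/345 = 0.7594
  7: TP=159, FP=86+9+14=109 → 159/268 = 0.5933
  8: TP=136, FP=104+42+17=163 → 136/299 = 0.4548
  9: TP=408, FP=104+53+12=169 → 408/577 = 0.7071
Lowest is class '8' with precision = 0.455.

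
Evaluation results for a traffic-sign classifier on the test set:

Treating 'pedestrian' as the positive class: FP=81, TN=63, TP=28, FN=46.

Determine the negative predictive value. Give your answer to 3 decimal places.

NPV = TN/(TN+FN) = 63/(63+46) = 0.578

0.578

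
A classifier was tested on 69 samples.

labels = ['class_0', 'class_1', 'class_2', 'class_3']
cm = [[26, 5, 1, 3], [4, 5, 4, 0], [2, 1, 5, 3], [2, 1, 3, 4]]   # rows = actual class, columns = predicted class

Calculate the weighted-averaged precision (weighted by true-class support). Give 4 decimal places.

Per-class precision (TP/(TP+FP)):
  class_0: TP=26, FP=4+2+2=8 → 26/34 = 0.76471
  class_1: TP=5, FP=5+1+1=7 → 5/12 = 0.41667
  class_2: TP=5, FP=1+4+3=8 → 5/13 = 0.38462
  class_3: TP=4, FP=3+0+3=6 → 4/10 = 0.40000
Weighted-precision = Σ (supportᵢ/N)·precisionᵢ with N=69: (35/69)·0.76471 + (13/69)·0.41667 + (11/69)·0.38462 + (10/69)·0.40000 = 0.5857

0.5857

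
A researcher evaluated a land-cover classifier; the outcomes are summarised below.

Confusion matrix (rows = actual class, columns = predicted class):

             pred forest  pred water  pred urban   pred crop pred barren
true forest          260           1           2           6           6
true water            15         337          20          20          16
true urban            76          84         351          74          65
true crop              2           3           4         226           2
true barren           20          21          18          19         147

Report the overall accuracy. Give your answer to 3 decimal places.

Accuracy = trace / total = (260+337+351+226+147=1321) / 1795 = 1321/1795 = 0.736

0.736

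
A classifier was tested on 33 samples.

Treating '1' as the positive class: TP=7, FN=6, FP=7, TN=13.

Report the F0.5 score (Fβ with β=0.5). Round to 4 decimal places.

0.5072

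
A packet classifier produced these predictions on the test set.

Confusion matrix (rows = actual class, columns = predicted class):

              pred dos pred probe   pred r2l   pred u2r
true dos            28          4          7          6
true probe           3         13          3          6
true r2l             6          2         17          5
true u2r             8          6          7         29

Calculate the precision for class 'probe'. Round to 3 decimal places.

Treat 'probe' as positive and all other classes as negative.
precision = TP/(TP+FP).
probe: TP=13, FP=4+2+6=12 → 13/25 = 0.5200

0.520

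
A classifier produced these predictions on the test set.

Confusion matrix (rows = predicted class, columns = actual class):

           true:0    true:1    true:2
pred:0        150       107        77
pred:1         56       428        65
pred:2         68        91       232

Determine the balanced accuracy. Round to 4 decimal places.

0.6172

Balanced accuracy = mean of per-class recall.
  0: recall = 150/274 = 0.54745
  1: recall = 428/626 = 0.68371
  2: recall = 232/374 = 0.62032
Mean = (0.54745 + 0.68371 + 0.62032) / 3 = 0.6172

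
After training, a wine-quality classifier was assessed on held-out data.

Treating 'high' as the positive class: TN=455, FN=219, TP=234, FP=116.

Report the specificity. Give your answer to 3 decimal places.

0.797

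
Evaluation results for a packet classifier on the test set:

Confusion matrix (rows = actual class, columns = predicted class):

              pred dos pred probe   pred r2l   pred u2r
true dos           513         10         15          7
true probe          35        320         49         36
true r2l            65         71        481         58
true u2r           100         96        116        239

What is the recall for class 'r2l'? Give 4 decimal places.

Treat 'r2l' as positive and all other classes as negative.
recall = TP/(TP+FN).
r2l: TP=481, FN=65+71+58=194 → 481/675 = 0.71259

0.7126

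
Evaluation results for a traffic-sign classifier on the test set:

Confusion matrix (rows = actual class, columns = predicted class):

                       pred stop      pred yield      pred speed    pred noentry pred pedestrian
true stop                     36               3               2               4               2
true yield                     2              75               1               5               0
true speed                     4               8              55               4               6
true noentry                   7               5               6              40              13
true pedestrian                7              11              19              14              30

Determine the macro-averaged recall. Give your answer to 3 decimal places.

0.664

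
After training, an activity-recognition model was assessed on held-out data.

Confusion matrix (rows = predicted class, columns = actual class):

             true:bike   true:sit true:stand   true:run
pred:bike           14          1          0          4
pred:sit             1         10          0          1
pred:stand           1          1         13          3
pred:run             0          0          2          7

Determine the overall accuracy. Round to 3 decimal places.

0.759

Accuracy = trace / total = (14+10+13+7=44) / 58 = 44/58 = 0.759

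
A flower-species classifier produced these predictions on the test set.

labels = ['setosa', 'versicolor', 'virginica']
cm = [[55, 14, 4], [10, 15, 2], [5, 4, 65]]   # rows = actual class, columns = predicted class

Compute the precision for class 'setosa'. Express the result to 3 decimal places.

0.786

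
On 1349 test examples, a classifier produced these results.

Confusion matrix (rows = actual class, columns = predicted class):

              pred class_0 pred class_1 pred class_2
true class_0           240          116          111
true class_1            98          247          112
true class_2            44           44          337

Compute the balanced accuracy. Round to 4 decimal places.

Balanced accuracy = mean of per-class recall.
  class_0: recall = 240/467 = 0.51392
  class_1: recall = 247/457 = 0.54048
  class_2: recall = 337/425 = 0.79294
Mean = (0.51392 + 0.54048 + 0.79294) / 3 = 0.6158

0.6158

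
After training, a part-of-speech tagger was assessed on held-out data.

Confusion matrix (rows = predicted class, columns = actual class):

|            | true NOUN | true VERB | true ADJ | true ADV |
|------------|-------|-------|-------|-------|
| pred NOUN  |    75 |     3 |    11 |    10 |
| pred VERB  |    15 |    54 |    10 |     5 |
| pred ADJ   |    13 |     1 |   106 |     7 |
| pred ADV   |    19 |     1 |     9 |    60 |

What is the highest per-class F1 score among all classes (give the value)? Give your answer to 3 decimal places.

Per-class F1 score (2·TP/(2·TP+FP+FN)):
  NOUN: TP=75, FP=3+11+10=24, FN=15+13+19=47 → 150/221 = 0.6787
  VERB: TP=54, FP=15+10+5=30, FN=3+1+1=5 → 108/143 = 0.7552
  ADJ: TP=106, FP=13+1+7=21, FN=11+10+9=30 → 212/263 = 0.8061
  ADV: TP=60, FP=19+1+9=29, FN=10+5+7=22 → 120/171 = 0.7018
Highest is class 'ADJ' with F1 score = 0.806.

0.806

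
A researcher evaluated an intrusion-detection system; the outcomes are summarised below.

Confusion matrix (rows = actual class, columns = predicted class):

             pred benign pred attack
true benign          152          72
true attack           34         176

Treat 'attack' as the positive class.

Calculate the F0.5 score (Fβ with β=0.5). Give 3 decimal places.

Fβ = (1+β²)·TP / ((1+β²)·TP + β²·FN + FP), with β²=1/4
= 1.25·176 / (1.25·176 + 0.25·34 + 72) = 0.732

0.732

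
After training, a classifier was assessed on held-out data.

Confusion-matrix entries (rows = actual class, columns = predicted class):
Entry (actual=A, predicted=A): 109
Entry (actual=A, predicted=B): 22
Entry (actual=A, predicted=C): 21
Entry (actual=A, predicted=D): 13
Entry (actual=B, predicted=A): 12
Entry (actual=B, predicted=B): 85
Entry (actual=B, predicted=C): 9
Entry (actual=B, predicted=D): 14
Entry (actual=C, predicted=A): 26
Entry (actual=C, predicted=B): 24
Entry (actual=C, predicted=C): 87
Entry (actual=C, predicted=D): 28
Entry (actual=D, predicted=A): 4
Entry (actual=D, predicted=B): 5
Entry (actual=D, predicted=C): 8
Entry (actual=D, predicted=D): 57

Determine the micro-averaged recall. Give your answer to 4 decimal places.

0.6450

Micro-averaging pools counts across classes: ΣTP=338, ΣFP=186, ΣFN=186.
Micro-recall = TP/(TP+FN) on pooled counts = 0.6450 (equals overall accuracy in single-label multiclass).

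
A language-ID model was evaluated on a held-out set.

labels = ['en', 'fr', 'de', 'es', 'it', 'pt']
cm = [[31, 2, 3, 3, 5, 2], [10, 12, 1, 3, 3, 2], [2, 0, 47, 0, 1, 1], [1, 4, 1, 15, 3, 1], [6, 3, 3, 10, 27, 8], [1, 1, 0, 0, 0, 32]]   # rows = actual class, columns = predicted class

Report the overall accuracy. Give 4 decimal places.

Accuracy = trace / total = (31+12+47+15+27+32=164) / 244 = 164/244 = 0.6721

0.6721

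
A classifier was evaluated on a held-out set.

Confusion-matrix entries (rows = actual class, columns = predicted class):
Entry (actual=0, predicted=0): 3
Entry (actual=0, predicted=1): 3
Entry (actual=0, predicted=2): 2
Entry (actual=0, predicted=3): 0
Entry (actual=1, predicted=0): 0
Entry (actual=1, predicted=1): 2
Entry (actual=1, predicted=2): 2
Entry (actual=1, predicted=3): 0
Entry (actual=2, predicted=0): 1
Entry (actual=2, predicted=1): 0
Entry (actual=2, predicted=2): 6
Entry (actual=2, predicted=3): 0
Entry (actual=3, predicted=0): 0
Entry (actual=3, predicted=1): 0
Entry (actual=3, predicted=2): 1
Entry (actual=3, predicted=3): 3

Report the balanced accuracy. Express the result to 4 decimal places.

Balanced accuracy = mean of per-class recall.
  0: recall = 3/8 = 0.37500
  1: recall = 2/4 = 0.50000
  2: recall = 6/7 = 0.85714
  3: recall = 3/4 = 0.75000
Mean = (0.37500 + 0.50000 + 0.85714 + 0.75000) / 4 = 0.6205

0.6205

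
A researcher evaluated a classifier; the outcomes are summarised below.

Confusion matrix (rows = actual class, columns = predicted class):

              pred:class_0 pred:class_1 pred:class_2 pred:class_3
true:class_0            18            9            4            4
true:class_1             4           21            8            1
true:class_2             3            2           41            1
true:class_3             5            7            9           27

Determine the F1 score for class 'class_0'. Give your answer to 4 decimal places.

0.5538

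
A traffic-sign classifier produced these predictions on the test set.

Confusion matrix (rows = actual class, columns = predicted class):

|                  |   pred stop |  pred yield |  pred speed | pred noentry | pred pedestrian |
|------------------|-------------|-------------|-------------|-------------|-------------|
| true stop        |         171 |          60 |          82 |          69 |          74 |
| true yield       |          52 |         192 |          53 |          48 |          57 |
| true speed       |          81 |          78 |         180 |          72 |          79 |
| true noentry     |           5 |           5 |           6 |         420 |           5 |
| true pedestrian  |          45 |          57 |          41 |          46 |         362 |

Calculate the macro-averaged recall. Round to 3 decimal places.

Per-class recall (TP/(TP+FN)):
  stop: TP=171, FN=60+82+69+74=285 → 171/456 = 0.3750
  yield: TP=192, FN=52+53+48+57=210 → 192/402 = 0.4776
  speed: TP=180, FN=81+78+72+79=310 → 180/490 = 0.3673
  noentry: TP=420, FN=5+5+6+5=21 → 420/441 = 0.9524
  pedestrian: TP=362, FN=45+57+41+46=189 → 362/551 = 0.6570
Macro-recall = mean = (0.3750 + 0.4776 + 0.3673 + 0.9524 + 0.6570) / 5 = 0.566

0.566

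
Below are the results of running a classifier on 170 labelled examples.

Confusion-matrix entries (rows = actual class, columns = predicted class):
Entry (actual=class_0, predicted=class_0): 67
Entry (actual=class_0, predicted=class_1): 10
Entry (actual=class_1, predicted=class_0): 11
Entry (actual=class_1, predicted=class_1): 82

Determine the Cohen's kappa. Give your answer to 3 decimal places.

Observed agreement pₒ = trace/N = 149/170 = 0.8765
Expected agreement pₑ = Σ (rowᵢ·colᵢ)/N² = (77·78 + 93·92)/170² = 0.5039
κ = (pₒ − pₑ)/(1 − pₑ) = (0.8765 − 0.5039)/(1 − 0.5039) = 0.751

0.751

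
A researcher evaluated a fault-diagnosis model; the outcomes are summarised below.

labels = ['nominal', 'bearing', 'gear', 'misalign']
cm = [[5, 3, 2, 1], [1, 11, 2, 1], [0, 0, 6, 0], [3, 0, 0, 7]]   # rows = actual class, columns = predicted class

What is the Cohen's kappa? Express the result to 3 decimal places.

Observed agreement pₒ = trace/N = 29/42 = 0.6905
Expected agreement pₑ = Σ (rowᵢ·colᵢ)/N² = (11·9 + 15·14 + 6·10 + 10·9)/42² = 0.2602
κ = (pₒ − pₑ)/(1 − pₑ) = (0.6905 − 0.2602)/(1 − 0.2602) = 0.582

0.582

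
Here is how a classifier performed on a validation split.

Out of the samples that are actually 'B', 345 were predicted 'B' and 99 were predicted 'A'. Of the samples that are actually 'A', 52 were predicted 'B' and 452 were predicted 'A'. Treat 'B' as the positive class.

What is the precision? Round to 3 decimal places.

0.869

Precision = TP/(TP+FP) = 345/(345+52) = 345/397 = 0.869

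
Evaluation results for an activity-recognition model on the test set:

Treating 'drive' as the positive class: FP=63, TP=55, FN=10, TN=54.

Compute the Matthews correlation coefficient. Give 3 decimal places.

MCC = (TP·TN − FP·FN) / √((TP+FP)(TP+FN)(TN+FP)(TN+FN))
Numerator = 55·54 − 63·10 = 2340
Denominator = √(118·65·117·64) = √57432960 = 7578.4537
MCC = 2340 / 7578.4537 = 0.309

0.309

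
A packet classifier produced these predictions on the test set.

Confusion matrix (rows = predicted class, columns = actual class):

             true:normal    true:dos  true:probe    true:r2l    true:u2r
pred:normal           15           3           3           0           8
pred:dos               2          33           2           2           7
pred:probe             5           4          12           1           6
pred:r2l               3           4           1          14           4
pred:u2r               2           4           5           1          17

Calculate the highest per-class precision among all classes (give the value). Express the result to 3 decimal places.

0.717

Per-class precision (TP/(TP+FP)):
  normal: TP=15, FP=3+3+0+8=14 → 15/29 = 0.5172
  dos: TP=33, FP=2+2+2+7=13 → 33/46 = 0.7174
  probe: TP=12, FP=5+4+1+6=16 → 12/28 = 0.4286
  r2l: TP=14, FP=3+4+1+4=12 → 14/26 = 0.5385
  u2r: TP=17, FP=2+4+5+1=12 → 17/29 = 0.5862
Highest is class 'dos' with precision = 0.717.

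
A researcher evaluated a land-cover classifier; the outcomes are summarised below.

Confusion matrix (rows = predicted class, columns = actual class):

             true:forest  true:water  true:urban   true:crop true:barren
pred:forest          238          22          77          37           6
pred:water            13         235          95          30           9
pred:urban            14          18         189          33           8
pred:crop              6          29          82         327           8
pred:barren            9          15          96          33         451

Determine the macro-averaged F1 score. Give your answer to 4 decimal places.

Per-class F1 score (2·TP/(2·TP+FP+FN)):
  forest: TP=238, FP=22+77+37+6=142, FN=13+14+6+9=42 → 476/660 = 0.72121
  water: TP=235, FP=13+95+30+9=147, FN=22+18+29+15=84 → 470/701 = 0.67047
  urban: TP=189, FP=14+18+33+8=73, FN=77+95+82+96=350 → 378/801 = 0.47191
  crop: TP=327, FP=6+29+82+8=125, FN=37+30+33+33=133 → 654/912 = 0.71711
  barren: TP=451, FP=9+15+96+33=153, FN=6+9+8+8=31 → 902/1086 = 0.83057
Macro-F1 score = mean = (0.72121 + 0.67047 + 0.47191 + 0.71711 + 0.83057) / 5 = 0.6823

0.6823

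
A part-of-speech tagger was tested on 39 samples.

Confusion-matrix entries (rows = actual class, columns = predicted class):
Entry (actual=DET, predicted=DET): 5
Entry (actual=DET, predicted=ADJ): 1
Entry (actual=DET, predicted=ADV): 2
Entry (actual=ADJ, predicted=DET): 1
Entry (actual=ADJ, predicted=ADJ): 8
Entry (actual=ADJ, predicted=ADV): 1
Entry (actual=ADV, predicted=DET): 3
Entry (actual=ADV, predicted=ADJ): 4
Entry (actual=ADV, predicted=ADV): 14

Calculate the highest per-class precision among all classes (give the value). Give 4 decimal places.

Per-class precision (TP/(TP+FP)):
  DET: TP=5, FP=1+3=4 → 5/9 = 0.55556
  ADJ: TP=8, FP=1+4=5 → 8/13 = 0.61538
  ADV: TP=14, FP=2+1=3 → 14/17 = 0.82353
Highest is class 'ADV' with precision = 0.8235.

0.8235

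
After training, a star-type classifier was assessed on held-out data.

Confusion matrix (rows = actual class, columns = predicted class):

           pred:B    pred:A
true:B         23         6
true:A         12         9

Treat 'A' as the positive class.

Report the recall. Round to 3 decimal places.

0.429

Recall = TP/(TP+FN) = 9/(9+12) = 9/21 = 0.429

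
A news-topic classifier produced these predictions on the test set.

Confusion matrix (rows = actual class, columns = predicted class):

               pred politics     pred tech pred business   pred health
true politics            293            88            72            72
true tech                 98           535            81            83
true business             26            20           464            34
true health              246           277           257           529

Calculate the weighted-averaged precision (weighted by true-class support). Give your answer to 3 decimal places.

0.614

Per-class precision (TP/(TP+FP)):
  politics: TP=293, FP=98+26+246=370 → 293/663 = 0.4419
  tech: TP=535, FP=88+20+277=385 → 535/920 = 0.5815
  business: TP=464, FP=72+81+257=410 → 464/874 = 0.5309
  health: TP=529, FP=72+83+34=189 → 529/718 = 0.7368
Weighted-precision = Σ (supportᵢ/N)·precisionᵢ with N=3175: (525/3175)·0.4419 + (797/3175)·0.5815 + (544/3175)·0.5309 + (1309/3175)·0.7368 = 0.614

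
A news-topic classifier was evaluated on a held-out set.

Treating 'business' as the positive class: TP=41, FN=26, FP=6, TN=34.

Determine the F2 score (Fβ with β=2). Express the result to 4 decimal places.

Fβ = (1+β²)·TP / ((1+β²)·TP + β²·FN + FP), with β²=4
= 5·41 / (5·41 + 4·26 + 6) = 0.6508

0.6508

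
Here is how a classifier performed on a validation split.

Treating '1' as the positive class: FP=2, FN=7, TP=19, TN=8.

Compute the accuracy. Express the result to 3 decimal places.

0.750

Accuracy = (TP+TN)/N = (19+8)/36 = 0.750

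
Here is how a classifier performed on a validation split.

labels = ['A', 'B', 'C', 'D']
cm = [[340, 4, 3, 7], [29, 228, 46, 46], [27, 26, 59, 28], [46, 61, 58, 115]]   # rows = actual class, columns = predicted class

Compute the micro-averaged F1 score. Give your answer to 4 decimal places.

Micro-averaging pools counts across classes: ΣTP=742, ΣFP=381, ΣFN=381.
Micro-F1 score = 2·TP/(2·TP+FP+FN) on pooled counts = 0.6607 (equals overall accuracy in single-label multiclass).

0.6607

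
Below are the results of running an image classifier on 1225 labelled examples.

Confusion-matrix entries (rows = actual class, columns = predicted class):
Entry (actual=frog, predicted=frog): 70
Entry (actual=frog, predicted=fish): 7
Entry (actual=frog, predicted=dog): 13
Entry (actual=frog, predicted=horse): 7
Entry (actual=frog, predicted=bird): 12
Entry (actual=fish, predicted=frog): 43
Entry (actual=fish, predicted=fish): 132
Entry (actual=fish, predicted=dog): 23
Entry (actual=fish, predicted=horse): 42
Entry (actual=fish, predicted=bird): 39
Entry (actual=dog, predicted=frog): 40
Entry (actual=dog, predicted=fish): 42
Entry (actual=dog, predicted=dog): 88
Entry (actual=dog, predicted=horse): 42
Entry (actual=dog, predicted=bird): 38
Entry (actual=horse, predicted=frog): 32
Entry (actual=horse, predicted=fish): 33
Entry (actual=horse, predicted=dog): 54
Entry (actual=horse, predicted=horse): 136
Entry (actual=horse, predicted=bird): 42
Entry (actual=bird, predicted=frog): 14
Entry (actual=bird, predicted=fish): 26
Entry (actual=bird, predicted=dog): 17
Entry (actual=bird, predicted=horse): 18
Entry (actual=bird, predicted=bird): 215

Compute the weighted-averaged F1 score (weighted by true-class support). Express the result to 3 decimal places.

Per-class F1 score (2·TP/(2·TP+FP+FN)):
  frog: TP=70, FP=43+40+32+14=129, FN=7+13+7+12=39 → 140/308 = 0.4545
  fish: TP=132, FP=7+42+33+26=108, FN=43+23+42+39=147 → 264/519 = 0.5087
  dog: TP=88, FP=13+23+54+17=107, FN=40+42+42+38=162 → 176/445 = 0.3955
  horse: TP=136, FP=7+42+42+18=109, FN=32+33+54+42=161 → 272/542 = 0.5018
  bird: TP=215, FP=12+39+38+42=131, FN=14+26+17+18=75 → 430/636 = 0.6761
Weighted-F1 score = Σ (supportᵢ/N)·F1 scoreᵢ with N=1225: (109/1225)·0.4545 + (279/1225)·0.5087 + (250/1225)·0.3955 + (297/1225)·0.5018 + (290/1225)·0.6761 = 0.519

0.519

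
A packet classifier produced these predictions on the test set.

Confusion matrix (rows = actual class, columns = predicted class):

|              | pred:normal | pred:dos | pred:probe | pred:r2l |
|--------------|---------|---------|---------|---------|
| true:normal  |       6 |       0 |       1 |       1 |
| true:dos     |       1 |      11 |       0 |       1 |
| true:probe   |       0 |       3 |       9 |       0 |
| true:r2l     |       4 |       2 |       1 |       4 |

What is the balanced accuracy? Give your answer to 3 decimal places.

Balanced accuracy = mean of per-class recall.
  normal: recall = 6/8 = 0.7500
  dos: recall = 11/13 = 0.8462
  probe: recall = 9/12 = 0.7500
  r2l: recall = 4/11 = 0.3636
Mean = (0.7500 + 0.8462 + 0.7500 + 0.3636) / 4 = 0.677

0.677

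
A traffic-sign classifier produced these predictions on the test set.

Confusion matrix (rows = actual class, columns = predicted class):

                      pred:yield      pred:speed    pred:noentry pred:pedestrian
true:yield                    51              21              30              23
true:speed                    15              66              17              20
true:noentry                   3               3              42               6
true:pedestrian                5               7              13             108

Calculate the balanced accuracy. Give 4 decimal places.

0.6393

Balanced accuracy = mean of per-class recall.
  yield: recall = 51/125 = 0.40800
  speed: recall = 66/118 = 0.55932
  noentry: recall = 42/54 = 0.77778
  pedestrian: recall = 108/133 = 0.81203
Mean = (0.40800 + 0.55932 + 0.77778 + 0.81203) / 4 = 0.6393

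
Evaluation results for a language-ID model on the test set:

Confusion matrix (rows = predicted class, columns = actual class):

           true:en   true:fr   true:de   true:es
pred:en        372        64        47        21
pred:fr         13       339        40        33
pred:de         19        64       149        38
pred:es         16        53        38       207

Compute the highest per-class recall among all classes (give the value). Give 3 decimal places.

0.886

Per-class recall (TP/(TP+FN)):
  en: TP=372, FN=13+19+16=48 → 372/420 = 0.8857
  fr: TP=339, FN=64+64+53=181 → 339/520 = 0.6519
  de: TP=149, FN=47+40+38=125 → 149/274 = 0.5438
  es: TP=207, FN=21+33+38=92 → 207/299 = 0.6923
Highest is class 'en' with recall = 0.886.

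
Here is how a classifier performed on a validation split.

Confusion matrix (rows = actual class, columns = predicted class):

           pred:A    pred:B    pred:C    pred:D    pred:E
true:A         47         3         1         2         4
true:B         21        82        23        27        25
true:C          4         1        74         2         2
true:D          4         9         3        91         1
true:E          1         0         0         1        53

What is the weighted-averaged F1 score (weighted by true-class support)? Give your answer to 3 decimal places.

Per-class F1 score (2·TP/(2·TP+FP+FN)):
  A: TP=47, FP=21+4+4+1=30, FN=3+1+2+4=10 → 94/134 = 0.7015
  B: TP=82, FP=3+1+9+0=13, FN=21+23+27+25=96 → 164/273 = 0.6007
  C: TP=74, FP=1+23+3+0=27, FN=4+1+2+2=9 → 148/184 = 0.8043
  D: TP=91, FP=2+27+2+1=32, FN=4+9+3+1=17 → 182/231 = 0.7879
  E: TP=53, FP=4+25+2+1=32, FN=1+0+0+1=2 → 106/140 = 0.7571
Weighted-F1 score = Σ (supportᵢ/N)·F1 scoreᵢ with N=481: (57/481)·0.7015 + (178/481)·0.6007 + (83/481)·0.8043 + (108/481)·0.7879 + (55/481)·0.7571 = 0.708

0.708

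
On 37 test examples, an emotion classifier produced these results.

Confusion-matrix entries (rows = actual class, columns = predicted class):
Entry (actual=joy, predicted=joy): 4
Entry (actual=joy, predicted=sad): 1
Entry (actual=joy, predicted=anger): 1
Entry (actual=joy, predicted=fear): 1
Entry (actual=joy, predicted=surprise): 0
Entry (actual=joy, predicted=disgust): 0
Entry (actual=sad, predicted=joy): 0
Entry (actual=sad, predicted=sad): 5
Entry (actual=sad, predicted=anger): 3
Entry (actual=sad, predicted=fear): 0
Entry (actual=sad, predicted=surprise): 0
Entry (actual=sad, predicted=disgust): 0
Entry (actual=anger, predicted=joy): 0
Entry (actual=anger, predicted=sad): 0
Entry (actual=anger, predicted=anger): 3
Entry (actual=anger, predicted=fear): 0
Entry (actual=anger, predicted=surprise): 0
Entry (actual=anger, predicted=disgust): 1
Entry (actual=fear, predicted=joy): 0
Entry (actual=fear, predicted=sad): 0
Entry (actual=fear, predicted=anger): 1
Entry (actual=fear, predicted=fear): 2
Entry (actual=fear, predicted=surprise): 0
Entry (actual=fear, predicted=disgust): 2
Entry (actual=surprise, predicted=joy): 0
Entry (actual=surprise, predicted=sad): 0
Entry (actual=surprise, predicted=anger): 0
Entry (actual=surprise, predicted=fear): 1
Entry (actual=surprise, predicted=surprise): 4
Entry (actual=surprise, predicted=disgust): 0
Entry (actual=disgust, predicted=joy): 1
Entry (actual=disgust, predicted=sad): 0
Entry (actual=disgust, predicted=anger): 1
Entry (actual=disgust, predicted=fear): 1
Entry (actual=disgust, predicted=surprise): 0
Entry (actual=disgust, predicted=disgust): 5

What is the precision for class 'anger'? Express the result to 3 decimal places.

Treat 'anger' as positive and all other classes as negative.
precision = TP/(TP+FP).
anger: TP=3, FP=1+3+1+0+1=6 → 3/9 = 0.3333

0.333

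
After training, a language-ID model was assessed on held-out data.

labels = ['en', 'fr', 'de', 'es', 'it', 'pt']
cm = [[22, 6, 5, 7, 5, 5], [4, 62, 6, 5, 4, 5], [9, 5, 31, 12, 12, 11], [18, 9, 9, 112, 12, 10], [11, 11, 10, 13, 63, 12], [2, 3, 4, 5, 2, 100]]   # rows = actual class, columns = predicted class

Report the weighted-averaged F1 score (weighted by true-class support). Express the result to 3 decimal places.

Per-class F1 score (2·TP/(2·TP+FP+FN)):
  en: TP=22, FP=4+9+18+11+2=44, FN=6+5+7+5+5=28 → 44/116 = 0.3793
  fr: TP=62, FP=6+5+9+11+3=34, FN=4+6+5+4+5=24 → 124/182 = 0.6813
  de: TP=31, FP=5+6+9+10+4=34, FN=9+5+12+12+11=49 → 62/145 = 0.4276
  es: TP=112, FP=7+5+12+13+5=42, FN=18+9+9+12+10=58 → 224/324 = 0.6914
  it: TP=63, FP=5+4+12+12+2=35, FN=11+11+10+13+12=57 → 126/218 = 0.5780
  pt: TP=100, FP=5+5+11+10+12=43, FN=2+3+4+5+2=16 → 200/259 = 0.7722
Weighted-F1 score = Σ (supportᵢ/N)·F1 scoreᵢ with N=622: (50/622)·0.3793 + (86/622)·0.6813 + (80/622)·0.4276 + (170/622)·0.6914 + (120/622)·0.5780 + (116/622)·0.7722 = 0.624

0.624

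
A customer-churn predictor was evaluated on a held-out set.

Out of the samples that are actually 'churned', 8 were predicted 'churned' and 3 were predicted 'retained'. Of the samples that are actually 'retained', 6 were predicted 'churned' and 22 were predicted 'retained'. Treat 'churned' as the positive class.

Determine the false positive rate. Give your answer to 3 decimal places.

0.214

FPR = FP/(FP+TN) = 6/(6+22) = 0.214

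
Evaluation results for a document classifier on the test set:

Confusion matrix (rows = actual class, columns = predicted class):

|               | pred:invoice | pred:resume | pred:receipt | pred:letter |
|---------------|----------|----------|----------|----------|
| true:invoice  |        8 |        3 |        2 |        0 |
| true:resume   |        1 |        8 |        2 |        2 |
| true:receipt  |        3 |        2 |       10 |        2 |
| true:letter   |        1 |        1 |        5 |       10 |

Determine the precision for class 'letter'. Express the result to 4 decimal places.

precision = TP/(TP+FP).
letter: TP=10, FP=0+2+2=4 → 10/14 = 0.71429

0.7143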